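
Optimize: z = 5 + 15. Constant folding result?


5 + 15 = 20 at compile time
Optimized: z = 20


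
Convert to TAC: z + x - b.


Break into single-operator statements:
t1 = z + x
t2 = t1 - b


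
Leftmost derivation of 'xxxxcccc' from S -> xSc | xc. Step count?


Derivation: S => xSc => xxScc => xxxSccc => xxxxcccc
Steps: 4


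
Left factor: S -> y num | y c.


Common prefix: 'y'
Factored: S -> y S', S' -> num | c


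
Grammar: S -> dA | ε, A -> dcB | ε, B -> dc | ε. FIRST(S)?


Per alternative of S: FIRST(dA) = {d}; FIRST(ε) = {ε}
FIRST(S) = {d, ε}


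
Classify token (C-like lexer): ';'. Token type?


Pattern: delimiter/punctuation
Type: PUNCTUATION


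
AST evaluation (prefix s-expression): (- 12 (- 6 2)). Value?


Evaluate inner: (- 6 2) = 4
Evaluate root: (- 12 4) = 8
Result: 8


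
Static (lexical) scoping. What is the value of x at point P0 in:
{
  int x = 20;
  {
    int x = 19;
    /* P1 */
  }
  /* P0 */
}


x declared in the same block as P0
x = 20


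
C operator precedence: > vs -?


'-' is additive (level 9); '>' is relational (level 7)
Higher level binds tighter
'-' has higher precedence than '>'


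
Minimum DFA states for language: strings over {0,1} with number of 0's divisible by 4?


Track (count of 0) mod 4: states 0..3, accept at 0
Minimal DFA: 4 states


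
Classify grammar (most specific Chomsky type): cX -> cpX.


LHS has context (more than one symbol) and |LHS| ≤ |RHS|
Classification: Type 1 (Context-Sensitive)


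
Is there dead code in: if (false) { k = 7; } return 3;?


condition is constant false, so the whole block is unreachable
Dead: 'if (false) { k = 7; }'


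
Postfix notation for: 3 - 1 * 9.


* has higher precedence, evaluate 1*9 first
Postfix: 3 1 9 * -


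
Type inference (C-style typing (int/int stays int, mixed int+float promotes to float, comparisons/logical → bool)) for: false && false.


Operand types: bool && bool
Rule: logical operators take bool operands and yield bool
Result type: bool


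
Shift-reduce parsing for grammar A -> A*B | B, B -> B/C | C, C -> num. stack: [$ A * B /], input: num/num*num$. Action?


no handle; shift 'num'
Action: shift


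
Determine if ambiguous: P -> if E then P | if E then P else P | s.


dangling else: 'if E then if E then s else s' parses two ways
Ambiguous


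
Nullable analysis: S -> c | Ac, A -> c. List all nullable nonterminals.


A nonterminal is nullable iff some alternative derives ε (directly, or every symbol in it is nullable)
Nullable: {}


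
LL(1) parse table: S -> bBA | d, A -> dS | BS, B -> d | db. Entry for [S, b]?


For [S, b]: 'b' ∈ FIRST(bBA)
Entry: S -> bBA


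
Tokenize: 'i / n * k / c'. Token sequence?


Scan left to right, longest-match per lexeme
Tokens: ID(i), OP(/), ID(n), OP(*), ID(k), OP(/), ID(c)


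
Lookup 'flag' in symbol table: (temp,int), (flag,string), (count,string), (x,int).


Lookup 'flag' → type string


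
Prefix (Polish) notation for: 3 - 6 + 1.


left-to-right (same/higher precedence on left): tree is (+ (- 3 6) 1)
Prefix: + - 3 6 1


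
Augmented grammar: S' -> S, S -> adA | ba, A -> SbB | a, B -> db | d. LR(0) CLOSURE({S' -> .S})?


Start: S' -> .S
For each item with dot before a nonterminal B, add B -> .γ for every B-production
Closure: [S' -> .S, S -> .adA, S -> .ba]


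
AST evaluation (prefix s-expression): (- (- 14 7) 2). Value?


Evaluate inner: (- 14 7) = 7
Evaluate root: (- 7 2) = 5
Result: 5


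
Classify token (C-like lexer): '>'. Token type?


Pattern: operator symbol
Type: OPERATOR


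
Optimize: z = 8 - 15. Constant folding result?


8 - 15 = -7 at compile time
Optimized: z = -7


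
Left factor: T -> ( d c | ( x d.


Common prefix: '('
Factored: T -> ( T', T' -> d c | x d


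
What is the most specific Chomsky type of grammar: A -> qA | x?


Right-linear: every RHS is a terminal or a terminal followed by one nonterminal
Classification: Type 3 (Regular)


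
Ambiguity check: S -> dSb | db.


balanced d^n…b^n: each string has a unique parse
Unambiguous


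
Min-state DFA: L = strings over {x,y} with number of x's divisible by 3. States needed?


Track (count of x) mod 3: states 0..2, accept at 0
Minimal DFA: 3 states


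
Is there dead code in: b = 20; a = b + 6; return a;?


b is read by a's definition; a is returned
No dead code


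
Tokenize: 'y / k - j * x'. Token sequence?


Scan left to right, longest-match per lexeme
Tokens: ID(y), OP(/), ID(k), OP(-), ID(j), OP(*), ID(x)


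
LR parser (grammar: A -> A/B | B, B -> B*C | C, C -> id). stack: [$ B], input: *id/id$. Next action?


shift '*' to continue B -> B*C
Action: shift


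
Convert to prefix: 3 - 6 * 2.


'*' binds tighter: tree is (- 3 (* 6 2))
Prefix: - 3 * 6 2


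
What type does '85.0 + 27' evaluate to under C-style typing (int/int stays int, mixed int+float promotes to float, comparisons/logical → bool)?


Operand types: float + int
Rule: mixed int/float promotes to float; int/int stays int
Result type: float


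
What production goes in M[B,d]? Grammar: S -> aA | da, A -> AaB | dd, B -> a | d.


For [B, d]: 'd' ∈ FIRST(d)
Entry: B -> d


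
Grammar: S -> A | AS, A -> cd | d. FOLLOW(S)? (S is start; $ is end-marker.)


$ ∈ FOLLOW(S). For each A -> αBβ: add FIRST(β)\{ε} to FOLLOW(B); if β nullable, add FOLLOW(A).
FOLLOW(S) = {$}


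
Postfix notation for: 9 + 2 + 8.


Left to right (same or higher precedence on left)
Postfix: 9 2 + 8 +


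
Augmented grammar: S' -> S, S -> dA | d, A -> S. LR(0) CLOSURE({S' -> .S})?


Start: S' -> .S
For each item with dot before a nonterminal B, add B -> .γ for every B-production
Closure: [S' -> .S, S -> .dA, S -> .d]


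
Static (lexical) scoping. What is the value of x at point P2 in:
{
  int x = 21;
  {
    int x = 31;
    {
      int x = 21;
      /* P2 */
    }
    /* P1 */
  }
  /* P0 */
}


x declared in the same block as P2
x = 21


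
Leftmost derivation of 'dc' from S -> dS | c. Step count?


Derivation: S => dS => dc
Steps: 2


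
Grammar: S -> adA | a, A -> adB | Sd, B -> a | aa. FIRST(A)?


Per alternative of A: FIRST(adB) = {a}; FIRST(Sd) = {a}
FIRST(A) = {a}


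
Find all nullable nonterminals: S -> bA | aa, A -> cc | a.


A nonterminal is nullable iff some alternative derives ε (directly, or every symbol in it is nullable)
Nullable: {}


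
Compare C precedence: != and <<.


'<<' is shift (level 8); '!=' is equality (level 6)
Higher level binds tighter
'<<' has higher precedence than '!='


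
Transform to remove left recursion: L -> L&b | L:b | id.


Left-recursive alternatives: L&b, L:b; non-recursive: id
Introduce L': L -> idL', L' -> &bL' | :bL' | ε


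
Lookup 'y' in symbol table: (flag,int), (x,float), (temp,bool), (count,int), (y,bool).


Lookup 'y' → type bool


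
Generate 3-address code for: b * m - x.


Break into single-operator statements:
t1 = b * m
t2 = t1 - x


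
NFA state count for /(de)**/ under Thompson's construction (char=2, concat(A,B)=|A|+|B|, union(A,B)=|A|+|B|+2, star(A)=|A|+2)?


Syntax tree has 2 char leaf(s), 0 union(s), 2 star(s)
chars contribute 2×2 = 4; each union adds +2; each star adds +2
Total: 4 + 0 + 4 = 8 states


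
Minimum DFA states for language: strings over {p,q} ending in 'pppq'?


Track the longest suffix of input matching a prefix of 'pppq': 5 classes (prefixes of length 0..4)
Minimal DFA: 5 states


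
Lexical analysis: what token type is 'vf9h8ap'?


Pattern: letter/underscore followed by alphanumerics, not a keyword
Type: IDENTIFIER


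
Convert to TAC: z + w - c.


Break into single-operator statements:
t1 = z + w
t2 = t1 - c


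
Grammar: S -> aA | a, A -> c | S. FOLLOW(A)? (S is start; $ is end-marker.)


$ ∈ FOLLOW(S). For each A -> αBβ: add FIRST(β)\{ε} to FOLLOW(B); if β nullable, add FOLLOW(A).
FOLLOW(A) = {$}


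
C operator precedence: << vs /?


'/' is multiplicative (level 10); '<<' is shift (level 8)
Higher level binds tighter
'/' has higher precedence than '<<'


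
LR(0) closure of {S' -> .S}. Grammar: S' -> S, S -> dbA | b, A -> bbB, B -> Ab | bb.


Start: S' -> .S
For each item with dot before a nonterminal B, add B -> .γ for every B-production
Closure: [S' -> .S, S -> .dbA, S -> .b]


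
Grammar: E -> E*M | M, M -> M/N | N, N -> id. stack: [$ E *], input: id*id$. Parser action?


no handle ('E*' is not any RHS); shift 'id'
Action: shift


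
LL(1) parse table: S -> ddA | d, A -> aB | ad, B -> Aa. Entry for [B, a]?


For [B, a]: 'a' ∈ FIRST(Aa)
Entry: B -> Aa


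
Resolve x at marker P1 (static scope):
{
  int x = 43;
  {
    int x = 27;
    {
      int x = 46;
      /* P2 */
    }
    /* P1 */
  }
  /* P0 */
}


x declared in the same block as P1
x = 27


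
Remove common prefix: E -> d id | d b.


Common prefix: 'd'
Factored: E -> d E', E' -> id | b


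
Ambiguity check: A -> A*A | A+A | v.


'v*v+v' has two parse trees (no precedence encoded between * and +)
Ambiguous


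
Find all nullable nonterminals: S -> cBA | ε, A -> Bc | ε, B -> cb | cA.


A nonterminal is nullable iff some alternative derives ε (directly, or every symbol in it is nullable)
Nullable: {A, S}


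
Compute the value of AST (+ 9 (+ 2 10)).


Evaluate inner: (+ 2 10) = 12
Evaluate root: (+ 9 12) = 21
Result: 21


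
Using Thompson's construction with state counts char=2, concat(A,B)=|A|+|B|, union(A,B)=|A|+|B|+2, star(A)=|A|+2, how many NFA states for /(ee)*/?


Syntax tree has 2 char leaf(s), 0 union(s), 1 star(s)
chars contribute 2×2 = 4; each union adds +2; each star adds +2
Total: 4 + 0 + 2 = 6 states


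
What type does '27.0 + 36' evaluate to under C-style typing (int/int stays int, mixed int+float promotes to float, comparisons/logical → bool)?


Operand types: float + int
Rule: mixed int/float promotes to float; int/int stays int
Result type: float


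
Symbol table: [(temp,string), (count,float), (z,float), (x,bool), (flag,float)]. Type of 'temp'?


Lookup 'temp' → type string


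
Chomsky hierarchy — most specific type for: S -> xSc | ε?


Single nonterminal LHS, but x^n c^n is not regular
Classification: Type 2 (Context-Free)


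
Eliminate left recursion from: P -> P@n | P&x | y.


Left-recursive alternatives: P@n, P&x; non-recursive: y
Introduce P': P -> yP', P' -> @nP' | &xP' | ε


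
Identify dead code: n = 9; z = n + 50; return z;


n is read by z's definition; z is returned
No dead code


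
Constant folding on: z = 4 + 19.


4 + 19 = 23 at compile time
Optimized: z = 23


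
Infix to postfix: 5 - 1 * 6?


* has higher precedence, evaluate 1*6 first
Postfix: 5 1 6 * -


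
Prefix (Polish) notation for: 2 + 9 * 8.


'*' binds tighter: tree is (+ 2 (* 9 8))
Prefix: + 2 * 9 8


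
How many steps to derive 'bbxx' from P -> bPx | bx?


Derivation: P => bPx => bbxx
Steps: 2


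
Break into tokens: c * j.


Scan left to right, longest-match per lexeme
Tokens: ID(c), OP(*), ID(j)


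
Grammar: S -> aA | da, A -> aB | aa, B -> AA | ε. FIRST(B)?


Per alternative of B: FIRST(AA) = {a}; FIRST(ε) = {ε}
FIRST(B) = {a, ε}


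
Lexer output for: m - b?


Scan left to right, longest-match per lexeme
Tokens: ID(m), OP(-), ID(b)


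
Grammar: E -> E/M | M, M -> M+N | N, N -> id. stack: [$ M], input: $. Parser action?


lookahead ∉ {+} so M won't extend; reduce E -> M
Action: reduce (E -> M)


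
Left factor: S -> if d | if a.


Common prefix: 'if'
Factored: S -> if S', S' -> d | a


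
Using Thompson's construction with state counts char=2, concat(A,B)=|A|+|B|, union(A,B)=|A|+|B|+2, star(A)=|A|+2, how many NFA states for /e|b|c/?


Syntax tree has 3 char leaf(s), 2 union(s), 0 star(s)
chars contribute 3×2 = 6; each union adds +2; each star adds +2
Total: 6 + 4 + 0 = 10 states


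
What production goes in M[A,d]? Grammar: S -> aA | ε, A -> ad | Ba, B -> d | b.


For [A, d]: 'd' ∈ FIRST(Ba)
Entry: A -> Ba


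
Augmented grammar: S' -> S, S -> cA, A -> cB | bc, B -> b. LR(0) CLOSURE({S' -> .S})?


Start: S' -> .S
For each item with dot before a nonterminal B, add B -> .γ for every B-production
Closure: [S' -> .S, S -> .cA]


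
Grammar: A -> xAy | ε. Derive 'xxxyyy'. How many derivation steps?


Derivation: A => xAy => xxAyy => xxxAyyy => xxxyyy
Steps: 4


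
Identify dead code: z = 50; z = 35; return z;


first assignment to z is overwritten before any read
Dead: 'z = 50'


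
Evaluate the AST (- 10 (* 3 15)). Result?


Evaluate inner: (* 3 15) = 45
Evaluate root: (- 10 45) = -35
Result: -35


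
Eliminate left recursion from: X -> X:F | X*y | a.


Left-recursive alternatives: X:F, X*y; non-recursive: a
Introduce X': X -> aX', X' -> :FX' | *yX' | ε


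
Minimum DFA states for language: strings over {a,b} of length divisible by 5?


Track length mod 5: states 0..4, accept at 0
Minimal DFA: 5 states


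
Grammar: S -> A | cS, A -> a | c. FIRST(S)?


Per alternative of S: FIRST(A) = {a, c}; FIRST(cS) = {c}
FIRST(S) = {a, c}


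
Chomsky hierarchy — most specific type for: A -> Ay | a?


Left-linear: every RHS is a terminal or one nonterminal followed by a terminal
Classification: Type 3 (Regular)


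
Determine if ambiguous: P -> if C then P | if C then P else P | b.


dangling else: 'if C then if C then b else b' parses two ways
Ambiguous


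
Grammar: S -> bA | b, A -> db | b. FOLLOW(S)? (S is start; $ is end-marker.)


$ ∈ FOLLOW(S). For each A -> αBβ: add FIRST(β)\{ε} to FOLLOW(B); if β nullable, add FOLLOW(A).
FOLLOW(S) = {$}


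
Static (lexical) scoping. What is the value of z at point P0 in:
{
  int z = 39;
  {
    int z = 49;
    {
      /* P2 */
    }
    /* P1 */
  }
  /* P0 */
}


z declared in the same block as P0
z = 39


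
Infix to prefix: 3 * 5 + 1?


left-to-right (same/higher precedence on left): tree is (+ (* 3 5) 1)
Prefix: + * 3 5 1


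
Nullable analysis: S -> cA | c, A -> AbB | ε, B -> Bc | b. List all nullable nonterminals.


A nonterminal is nullable iff some alternative derives ε (directly, or every symbol in it is nullable)
Nullable: {A}


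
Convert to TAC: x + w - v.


Break into single-operator statements:
t1 = x + w
t2 = t1 - v


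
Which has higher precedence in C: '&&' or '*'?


'*' is multiplicative (level 10); '&&' is logical AND (level 2)
Higher level binds tighter
'*' has higher precedence than '&&'


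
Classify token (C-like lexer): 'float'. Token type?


Pattern: reserved word
Type: KEYWORD


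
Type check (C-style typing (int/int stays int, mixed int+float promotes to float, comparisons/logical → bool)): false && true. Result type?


Operand types: bool && bool
Rule: logical operators take bool operands and yield bool
Result type: bool


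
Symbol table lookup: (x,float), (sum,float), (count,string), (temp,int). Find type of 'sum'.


Lookup 'sum' → type float


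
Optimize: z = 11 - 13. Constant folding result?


11 - 13 = -2 at compile time
Optimized: z = -2


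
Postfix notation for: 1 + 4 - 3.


Left to right (same or higher precedence on left)
Postfix: 1 4 + 3 -


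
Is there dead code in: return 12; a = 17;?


statement follows a return and is unreachable
Dead: 'a = 17'


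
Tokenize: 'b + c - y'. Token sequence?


Scan left to right, longest-match per lexeme
Tokens: ID(b), OP(+), ID(c), OP(-), ID(y)


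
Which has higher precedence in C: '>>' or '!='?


'>>' is shift (level 8); '!=' is equality (level 6)
Higher level binds tighter
'>>' has higher precedence than '!='


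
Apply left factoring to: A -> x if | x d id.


Common prefix: 'x'
Factored: A -> x A', A' -> if | d id


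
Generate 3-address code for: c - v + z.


Break into single-operator statements:
t1 = c - v
t2 = t1 + z


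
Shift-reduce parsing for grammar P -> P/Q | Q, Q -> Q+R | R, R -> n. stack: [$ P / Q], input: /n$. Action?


handle 'P/Q' on top; lookahead ∈ FOLLOW(P) = {/, $}
Action: reduce (P -> P/Q)


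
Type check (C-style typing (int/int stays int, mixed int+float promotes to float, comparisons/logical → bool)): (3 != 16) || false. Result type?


Operand types: bool || bool
Rule: logical operators take bool operands and yield bool
Result type: bool


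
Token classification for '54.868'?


Pattern: digits with a decimal point
Type: FLOAT_LITERAL


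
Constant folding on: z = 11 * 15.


11 * 15 = 165 at compile time
Optimized: z = 165


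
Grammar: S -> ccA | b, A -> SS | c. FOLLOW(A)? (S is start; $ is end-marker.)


$ ∈ FOLLOW(S). For each A -> αBβ: add FIRST(β)\{ε} to FOLLOW(B); if β nullable, add FOLLOW(A).
FOLLOW(A) = {$, b, c}


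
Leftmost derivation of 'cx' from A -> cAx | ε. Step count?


Derivation: A => cAx => cx
Steps: 2


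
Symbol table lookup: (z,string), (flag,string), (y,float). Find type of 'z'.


Lookup 'z' → type string


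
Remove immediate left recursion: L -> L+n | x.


Left-recursive alternatives: L+n; non-recursive: x
Introduce L': L -> xL', L' -> +nL' | ε


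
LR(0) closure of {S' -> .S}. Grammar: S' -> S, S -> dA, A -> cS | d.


Start: S' -> .S
For each item with dot before a nonterminal B, add B -> .γ for every B-production
Closure: [S' -> .S, S -> .dA]


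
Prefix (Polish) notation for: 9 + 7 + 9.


left-to-right (same/higher precedence on left): tree is (+ (+ 9 7) 9)
Prefix: + + 9 7 9


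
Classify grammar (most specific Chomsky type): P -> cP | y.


Right-linear: every RHS is a terminal or a terminal followed by one nonterminal
Classification: Type 3 (Regular)


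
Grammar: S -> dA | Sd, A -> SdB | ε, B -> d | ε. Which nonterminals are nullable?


A nonterminal is nullable iff some alternative derives ε (directly, or every symbol in it is nullable)
Nullable: {A, B}


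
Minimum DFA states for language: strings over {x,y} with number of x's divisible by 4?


Track (count of x) mod 4: states 0..3, accept at 0
Minimal DFA: 4 states


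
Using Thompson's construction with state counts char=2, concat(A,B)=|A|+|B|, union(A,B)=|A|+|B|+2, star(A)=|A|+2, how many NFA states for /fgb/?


Syntax tree has 3 char leaf(s), 0 union(s), 0 star(s)
chars contribute 3×2 = 6; each union adds +2; each star adds +2
Total: 6 + 0 + 0 = 6 states


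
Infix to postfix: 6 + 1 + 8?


Left to right (same or higher precedence on left)
Postfix: 6 1 + 8 +


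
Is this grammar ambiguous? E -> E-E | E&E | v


'v-v&v' has two parse trees (no precedence encoded between - and &)
Ambiguous


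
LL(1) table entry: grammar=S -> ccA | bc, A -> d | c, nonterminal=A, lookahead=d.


For [A, d]: 'd' ∈ FIRST(d)
Entry: A -> d


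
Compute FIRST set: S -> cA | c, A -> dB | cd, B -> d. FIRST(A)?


Per alternative of A: FIRST(dB) = {d}; FIRST(cd) = {c}
FIRST(A) = {c, d}


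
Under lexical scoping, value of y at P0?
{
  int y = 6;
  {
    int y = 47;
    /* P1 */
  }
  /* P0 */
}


y declared in the same block as P0
y = 6


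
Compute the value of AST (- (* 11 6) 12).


Evaluate inner: (* 11 6) = 66
Evaluate root: (- 66 12) = 54
Result: 54


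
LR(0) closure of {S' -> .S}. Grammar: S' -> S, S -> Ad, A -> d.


Start: S' -> .S
For each item with dot before a nonterminal B, add B -> .γ for every B-production
Closure: [S' -> .S, S -> .Ad, A -> .d]


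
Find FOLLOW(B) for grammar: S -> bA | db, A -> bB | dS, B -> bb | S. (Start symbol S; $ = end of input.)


$ ∈ FOLLOW(S). For each A -> αBβ: add FIRST(β)\{ε} to FOLLOW(B); if β nullable, add FOLLOW(A).
FOLLOW(B) = {$}


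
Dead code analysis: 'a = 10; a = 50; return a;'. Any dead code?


first assignment to a is overwritten before any read
Dead: 'a = 10'


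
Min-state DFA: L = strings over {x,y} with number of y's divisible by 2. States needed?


Track (count of y) mod 2: states 0..1, accept at 0
Minimal DFA: 2 states


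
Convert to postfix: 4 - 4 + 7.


Left to right (same or higher precedence on left)
Postfix: 4 4 - 7 +


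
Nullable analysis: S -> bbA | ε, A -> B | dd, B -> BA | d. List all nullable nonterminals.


A nonterminal is nullable iff some alternative derives ε (directly, or every symbol in it is nullable)
Nullable: {S}


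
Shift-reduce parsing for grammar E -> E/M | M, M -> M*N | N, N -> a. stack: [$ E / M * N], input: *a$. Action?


handle 'M*N' on top
Action: reduce (M -> M*N)


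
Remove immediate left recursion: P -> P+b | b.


Left-recursive alternatives: P+b; non-recursive: b
Introduce P': P -> bP', P' -> +bP' | ε


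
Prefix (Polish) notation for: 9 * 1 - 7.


left-to-right (same/higher precedence on left): tree is (- (* 9 1) 7)
Prefix: - * 9 1 7


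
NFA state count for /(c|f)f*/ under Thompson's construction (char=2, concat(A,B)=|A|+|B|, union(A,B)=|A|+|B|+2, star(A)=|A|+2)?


Syntax tree has 3 char leaf(s), 1 union(s), 1 star(s)
chars contribute 3×2 = 6; each union adds +2; each star adds +2
Total: 6 + 2 + 2 = 10 states


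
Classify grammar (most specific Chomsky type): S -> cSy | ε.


Single nonterminal LHS, but c^n y^n is not regular
Classification: Type 2 (Context-Free)


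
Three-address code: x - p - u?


Break into single-operator statements:
t1 = x - p
t2 = t1 - u


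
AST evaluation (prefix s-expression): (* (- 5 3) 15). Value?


Evaluate inner: (- 5 3) = 2
Evaluate root: (* 2 15) = 30
Result: 30


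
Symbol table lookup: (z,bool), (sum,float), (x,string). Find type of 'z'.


Lookup 'z' → type bool


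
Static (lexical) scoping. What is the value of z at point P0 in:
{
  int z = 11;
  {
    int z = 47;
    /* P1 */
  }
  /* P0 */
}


z declared in the same block as P0
z = 11


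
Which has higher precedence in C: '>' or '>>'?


'>>' is shift (level 8); '>' is relational (level 7)
Higher level binds tighter
'>>' has higher precedence than '>'


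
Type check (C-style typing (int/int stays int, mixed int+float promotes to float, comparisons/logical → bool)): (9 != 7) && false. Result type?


Operand types: bool && bool
Rule: logical operators take bool operands and yield bool
Result type: bool


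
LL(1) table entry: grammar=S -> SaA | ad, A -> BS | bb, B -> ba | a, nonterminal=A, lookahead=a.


For [A, a]: 'a' ∈ FIRST(BS)
Entry: A -> BS


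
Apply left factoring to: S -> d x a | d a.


Common prefix: 'd'
Factored: S -> d S', S' -> x a | a


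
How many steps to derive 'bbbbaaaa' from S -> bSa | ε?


Derivation: S => bSa => bbSaa => bbbSaaa => bbbbSaaaa => bbbbaaaa
Steps: 5


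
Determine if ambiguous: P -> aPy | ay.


balanced a^n…y^n: each string has a unique parse
Unambiguous


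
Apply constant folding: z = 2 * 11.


2 * 11 = 22 at compile time
Optimized: z = 22


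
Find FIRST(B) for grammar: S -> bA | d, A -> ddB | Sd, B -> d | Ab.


Per alternative of B: FIRST(d) = {d}; FIRST(Ab) = {b, d}
FIRST(B) = {b, d}


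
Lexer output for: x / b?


Scan left to right, longest-match per lexeme
Tokens: ID(x), OP(/), ID(b)


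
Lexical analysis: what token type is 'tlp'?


Pattern: letter/underscore followed by alphanumerics, not a keyword
Type: IDENTIFIER


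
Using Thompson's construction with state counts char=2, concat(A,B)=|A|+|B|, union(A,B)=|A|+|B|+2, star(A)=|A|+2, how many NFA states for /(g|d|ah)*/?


Syntax tree has 4 char leaf(s), 2 union(s), 1 star(s)
chars contribute 4×2 = 8; each union adds +2; each star adds +2
Total: 8 + 4 + 2 = 14 states


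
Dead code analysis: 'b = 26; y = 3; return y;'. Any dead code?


b is assigned but never read
Dead: 'b = 26'


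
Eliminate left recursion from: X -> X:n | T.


Left-recursive alternatives: X:n; non-recursive: T
Introduce X': X -> TX', X' -> :nX' | ε


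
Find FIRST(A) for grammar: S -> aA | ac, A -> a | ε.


Per alternative of A: FIRST(a) = {a}; FIRST(ε) = {ε}
FIRST(A) = {a, ε}


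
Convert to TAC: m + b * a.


Break into single-operator statements:
t1 = b * a
t2 = m + t1


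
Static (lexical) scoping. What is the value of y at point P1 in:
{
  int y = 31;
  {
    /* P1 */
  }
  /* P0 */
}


P1's block does not declare y; resolves to the enclosing declaration at depth 0
y = 31


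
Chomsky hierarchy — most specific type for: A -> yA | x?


Right-linear: every RHS is a terminal or a terminal followed by one nonterminal
Classification: Type 3 (Regular)


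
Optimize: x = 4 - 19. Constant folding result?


4 - 19 = -15 at compile time
Optimized: x = -15


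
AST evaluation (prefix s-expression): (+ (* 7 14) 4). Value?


Evaluate inner: (* 7 14) = 98
Evaluate root: (+ 98 4) = 102
Result: 102


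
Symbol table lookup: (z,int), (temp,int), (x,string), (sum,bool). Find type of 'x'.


Lookup 'x' → type string


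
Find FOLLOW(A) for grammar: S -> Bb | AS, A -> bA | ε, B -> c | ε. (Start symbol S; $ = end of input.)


$ ∈ FOLLOW(S). For each A -> αBβ: add FIRST(β)\{ε} to FOLLOW(B); if β nullable, add FOLLOW(A).
FOLLOW(A) = {b, c}


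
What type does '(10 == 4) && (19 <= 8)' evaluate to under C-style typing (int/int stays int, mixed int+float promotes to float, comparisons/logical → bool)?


Operand types: bool && bool
Rule: logical operators take bool operands and yield bool
Result type: bool


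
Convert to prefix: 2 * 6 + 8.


left-to-right (same/higher precedence on left): tree is (+ (* 2 6) 8)
Prefix: + * 2 6 8


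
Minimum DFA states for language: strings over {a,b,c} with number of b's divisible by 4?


Track (count of b) mod 4: states 0..3, accept at 0
Minimal DFA: 4 states


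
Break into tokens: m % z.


Scan left to right, longest-match per lexeme
Tokens: ID(m), OP(%), ID(z)


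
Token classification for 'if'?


Pattern: reserved word
Type: KEYWORD


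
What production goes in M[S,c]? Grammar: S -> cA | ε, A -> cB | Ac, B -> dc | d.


For [S, c]: 'c' ∈ FIRST(cA)
Entry: S -> cA


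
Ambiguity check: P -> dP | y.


right-linear, alternatives start with distinct terminals 'd' vs 'y': unique leftmost derivation
Unambiguous


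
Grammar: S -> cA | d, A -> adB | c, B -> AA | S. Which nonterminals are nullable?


A nonterminal is nullable iff some alternative derives ε (directly, or every symbol in it is nullable)
Nullable: {}


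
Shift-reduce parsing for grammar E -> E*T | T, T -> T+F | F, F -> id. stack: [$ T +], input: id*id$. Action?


no handle; shift 'id'
Action: shift


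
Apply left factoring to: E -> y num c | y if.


Common prefix: 'y'
Factored: E -> y E', E' -> num c | if


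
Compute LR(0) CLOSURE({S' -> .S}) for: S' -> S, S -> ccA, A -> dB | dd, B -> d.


Start: S' -> .S
For each item with dot before a nonterminal B, add B -> .γ for every B-production
Closure: [S' -> .S, S -> .ccA]


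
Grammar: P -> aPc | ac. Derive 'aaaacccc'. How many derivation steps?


Derivation: P => aPc => aaPcc => aaaPccc => aaaacccc
Steps: 4


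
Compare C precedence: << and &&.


'<<' is shift (level 8); '&&' is logical AND (level 2)
Higher level binds tighter
'<<' has higher precedence than '&&'


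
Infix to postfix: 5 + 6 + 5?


Left to right (same or higher precedence on left)
Postfix: 5 6 + 5 +


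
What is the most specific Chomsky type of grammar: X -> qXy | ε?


Single nonterminal LHS, but q^n y^n is not regular
Classification: Type 2 (Context-Free)


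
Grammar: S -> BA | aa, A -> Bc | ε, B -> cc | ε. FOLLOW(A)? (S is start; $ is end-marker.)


$ ∈ FOLLOW(S). For each A -> αBβ: add FIRST(β)\{ε} to FOLLOW(B); if β nullable, add FOLLOW(A).
FOLLOW(A) = {$}


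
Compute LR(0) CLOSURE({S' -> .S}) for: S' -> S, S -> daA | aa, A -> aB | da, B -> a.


Start: S' -> .S
For each item with dot before a nonterminal B, add B -> .γ for every B-production
Closure: [S' -> .S, S -> .daA, S -> .aa]


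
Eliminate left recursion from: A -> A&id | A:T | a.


Left-recursive alternatives: A&id, A:T; non-recursive: a
Introduce A': A -> aA', A' -> &idA' | :TA' | ε


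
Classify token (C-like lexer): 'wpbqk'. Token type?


Pattern: letter/underscore followed by alphanumerics, not a keyword
Type: IDENTIFIER


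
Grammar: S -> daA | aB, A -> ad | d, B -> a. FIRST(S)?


Per alternative of S: FIRST(daA) = {d}; FIRST(aB) = {a}
FIRST(S) = {a, d}


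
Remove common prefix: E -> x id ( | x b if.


Common prefix: 'x'
Factored: E -> x E', E' -> id ( | b if


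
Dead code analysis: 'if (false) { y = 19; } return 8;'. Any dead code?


condition is constant false, so the whole block is unreachable
Dead: 'if (false) { y = 19; }'


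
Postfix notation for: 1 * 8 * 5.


Left to right (same or higher precedence on left)
Postfix: 1 8 * 5 *


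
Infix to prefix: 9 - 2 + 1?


left-to-right (same/higher precedence on left): tree is (+ (- 9 2) 1)
Prefix: + - 9 2 1


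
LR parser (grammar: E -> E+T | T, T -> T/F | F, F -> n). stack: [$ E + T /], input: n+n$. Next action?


no handle; shift 'n'
Action: shift


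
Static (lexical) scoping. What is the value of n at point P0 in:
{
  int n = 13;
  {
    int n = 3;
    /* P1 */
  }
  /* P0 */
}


n declared in the same block as P0
n = 13


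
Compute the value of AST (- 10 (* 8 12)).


Evaluate inner: (* 8 12) = 96
Evaluate root: (- 10 96) = -86
Result: -86


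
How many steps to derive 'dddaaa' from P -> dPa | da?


Derivation: P => dPa => ddPaa => dddaaa
Steps: 3


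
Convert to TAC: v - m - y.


Break into single-operator statements:
t1 = v - m
t2 = t1 - y


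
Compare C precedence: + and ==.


'+' is additive (level 9); '==' is equality (level 6)
Higher level binds tighter
'+' has higher precedence than '=='


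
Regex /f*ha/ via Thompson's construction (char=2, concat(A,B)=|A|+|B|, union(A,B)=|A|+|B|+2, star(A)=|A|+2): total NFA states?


Syntax tree has 3 char leaf(s), 0 union(s), 1 star(s)
chars contribute 3×2 = 6; each union adds +2; each star adds +2
Total: 6 + 0 + 2 = 8 states


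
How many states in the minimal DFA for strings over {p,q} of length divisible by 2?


Track length mod 2: states 0..1, accept at 0
Minimal DFA: 2 states


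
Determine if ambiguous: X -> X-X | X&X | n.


'n-n&n' has two parse trees (no precedence encoded between - and &)
Ambiguous


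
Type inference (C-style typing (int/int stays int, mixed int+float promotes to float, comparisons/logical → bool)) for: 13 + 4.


Operand types: int + int
Rule: mixed int/float promotes to float; int/int stays int
Result type: int


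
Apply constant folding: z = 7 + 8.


7 + 8 = 15 at compile time
Optimized: z = 15


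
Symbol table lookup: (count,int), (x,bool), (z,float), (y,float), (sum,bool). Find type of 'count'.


Lookup 'count' → type int


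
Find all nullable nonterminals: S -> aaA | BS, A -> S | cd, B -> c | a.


A nonterminal is nullable iff some alternative derives ε (directly, or every symbol in it is nullable)
Nullable: {}


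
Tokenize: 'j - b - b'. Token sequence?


Scan left to right, longest-match per lexeme
Tokens: ID(j), OP(-), ID(b), OP(-), ID(b)


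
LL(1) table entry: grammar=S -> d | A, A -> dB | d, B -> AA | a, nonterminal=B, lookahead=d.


For [B, d]: 'd' ∈ FIRST(AA)
Entry: B -> AA


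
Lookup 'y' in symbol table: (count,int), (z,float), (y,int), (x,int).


Lookup 'y' → type int


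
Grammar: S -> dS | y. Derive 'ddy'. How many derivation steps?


Derivation: S => dS => ddS => ddy
Steps: 3


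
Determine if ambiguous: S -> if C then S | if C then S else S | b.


dangling else: 'if C then if C then b else b' parses two ways
Ambiguous


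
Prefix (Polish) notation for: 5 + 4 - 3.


left-to-right (same/higher precedence on left): tree is (- (+ 5 4) 3)
Prefix: - + 5 4 3


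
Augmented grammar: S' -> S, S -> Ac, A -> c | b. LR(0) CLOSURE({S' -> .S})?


Start: S' -> .S
For each item with dot before a nonterminal B, add B -> .γ for every B-production
Closure: [S' -> .S, S -> .Ac, A -> .c, A -> .b]


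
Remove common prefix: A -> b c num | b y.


Common prefix: 'b'
Factored: A -> b A', A' -> c num | y


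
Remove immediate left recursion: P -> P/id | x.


Left-recursive alternatives: P/id; non-recursive: x
Introduce P': P -> xP', P' -> /idP' | ε


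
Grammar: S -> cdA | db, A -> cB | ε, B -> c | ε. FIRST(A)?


Per alternative of A: FIRST(cB) = {c}; FIRST(ε) = {ε}
FIRST(A) = {c, ε}


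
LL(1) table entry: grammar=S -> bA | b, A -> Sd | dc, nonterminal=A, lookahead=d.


For [A, d]: 'd' ∈ FIRST(dc)
Entry: A -> dc


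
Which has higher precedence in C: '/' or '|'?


'/' is multiplicative (level 10); '|' is bitwise OR (level 3)
Higher level binds tighter
'/' has higher precedence than '|'


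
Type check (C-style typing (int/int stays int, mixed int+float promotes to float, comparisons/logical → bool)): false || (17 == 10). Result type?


Operand types: bool || bool
Rule: logical operators take bool operands and yield bool
Result type: bool


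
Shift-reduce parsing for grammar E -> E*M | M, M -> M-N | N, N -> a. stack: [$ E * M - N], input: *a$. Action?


handle 'M-N' on top
Action: reduce (M -> M-N)


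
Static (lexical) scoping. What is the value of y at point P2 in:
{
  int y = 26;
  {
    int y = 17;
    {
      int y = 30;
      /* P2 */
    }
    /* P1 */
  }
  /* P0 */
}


y declared in the same block as P2
y = 30


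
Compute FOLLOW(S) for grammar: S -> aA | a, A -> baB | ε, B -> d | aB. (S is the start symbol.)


$ ∈ FOLLOW(S). For each A -> αBβ: add FIRST(β)\{ε} to FOLLOW(B); if β nullable, add FOLLOW(A).
FOLLOW(S) = {$}


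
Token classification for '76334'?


Pattern: digits only
Type: INTEGER_LITERAL


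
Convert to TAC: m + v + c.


Break into single-operator statements:
t1 = m + v
t2 = t1 + c


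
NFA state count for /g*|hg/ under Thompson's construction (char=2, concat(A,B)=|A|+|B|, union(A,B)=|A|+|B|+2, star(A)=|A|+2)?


Syntax tree has 3 char leaf(s), 1 union(s), 1 star(s)
chars contribute 3×2 = 6; each union adds +2; each star adds +2
Total: 6 + 2 + 2 = 10 states


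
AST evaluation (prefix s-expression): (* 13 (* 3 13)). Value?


Evaluate inner: (* 3 13) = 39
Evaluate root: (* 13 39) = 507
Result: 507


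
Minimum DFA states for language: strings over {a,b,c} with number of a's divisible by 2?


Track (count of a) mod 2: states 0..1, accept at 0
Minimal DFA: 2 states


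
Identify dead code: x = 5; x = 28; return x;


first assignment to x is overwritten before any read
Dead: 'x = 5'


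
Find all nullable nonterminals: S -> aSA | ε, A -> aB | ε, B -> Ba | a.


A nonterminal is nullable iff some alternative derives ε (directly, or every symbol in it is nullable)
Nullable: {A, S}


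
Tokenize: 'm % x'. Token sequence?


Scan left to right, longest-match per lexeme
Tokens: ID(m), OP(%), ID(x)


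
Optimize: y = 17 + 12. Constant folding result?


17 + 12 = 29 at compile time
Optimized: y = 29


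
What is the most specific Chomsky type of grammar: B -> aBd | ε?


Single nonterminal LHS, but a^n d^n is not regular
Classification: Type 2 (Context-Free)


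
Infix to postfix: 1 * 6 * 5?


Left to right (same or higher precedence on left)
Postfix: 1 6 * 5 *


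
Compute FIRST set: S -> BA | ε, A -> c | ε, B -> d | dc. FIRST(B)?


Per alternative of B: FIRST(d) = {d}; FIRST(dc) = {d}
FIRST(B) = {d}


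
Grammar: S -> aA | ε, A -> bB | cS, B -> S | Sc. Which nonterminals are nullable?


A nonterminal is nullable iff some alternative derives ε (directly, or every symbol in it is nullable)
Nullable: {B, S}


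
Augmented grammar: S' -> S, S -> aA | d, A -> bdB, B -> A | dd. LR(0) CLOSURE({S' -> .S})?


Start: S' -> .S
For each item with dot before a nonterminal B, add B -> .γ for every B-production
Closure: [S' -> .S, S -> .aA, S -> .d]


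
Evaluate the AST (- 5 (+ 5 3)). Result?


Evaluate inner: (+ 5 3) = 8
Evaluate root: (- 5 8) = -3
Result: -3


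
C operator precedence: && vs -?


'-' is additive (level 9); '&&' is logical AND (level 2)
Higher level binds tighter
'-' has higher precedence than '&&'


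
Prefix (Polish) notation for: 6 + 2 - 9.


left-to-right (same/higher precedence on left): tree is (- (+ 6 2) 9)
Prefix: - + 6 2 9


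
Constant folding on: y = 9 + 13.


9 + 13 = 22 at compile time
Optimized: y = 22


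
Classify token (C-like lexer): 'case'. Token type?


Pattern: reserved word
Type: KEYWORD


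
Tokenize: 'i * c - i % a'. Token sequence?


Scan left to right, longest-match per lexeme
Tokens: ID(i), OP(*), ID(c), OP(-), ID(i), OP(%), ID(a)


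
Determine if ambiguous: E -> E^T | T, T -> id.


precedence layered via separate nonterminal T: deterministic
Unambiguous


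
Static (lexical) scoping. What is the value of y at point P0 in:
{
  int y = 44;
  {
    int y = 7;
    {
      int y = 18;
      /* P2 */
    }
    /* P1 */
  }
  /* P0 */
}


y declared in the same block as P0
y = 44


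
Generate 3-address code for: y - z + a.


Break into single-operator statements:
t1 = y - z
t2 = t1 + a


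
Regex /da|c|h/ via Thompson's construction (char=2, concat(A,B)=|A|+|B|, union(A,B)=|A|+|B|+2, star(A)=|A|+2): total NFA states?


Syntax tree has 4 char leaf(s), 2 union(s), 0 star(s)
chars contribute 4×2 = 8; each union adds +2; each star adds +2
Total: 8 + 4 + 0 = 12 states


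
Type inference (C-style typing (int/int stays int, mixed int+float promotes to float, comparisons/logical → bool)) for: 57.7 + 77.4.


Operand types: float + float
Rule: mixed int/float promotes to float; int/int stays int
Result type: float


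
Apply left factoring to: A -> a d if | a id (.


Common prefix: 'a'
Factored: A -> a A', A' -> d if | id (


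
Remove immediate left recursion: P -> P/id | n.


Left-recursive alternatives: P/id; non-recursive: n
Introduce P': P -> nP', P' -> /idP' | ε


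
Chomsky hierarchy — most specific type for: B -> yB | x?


Right-linear: every RHS is a terminal or a terminal followed by one nonterminal
Classification: Type 3 (Regular)


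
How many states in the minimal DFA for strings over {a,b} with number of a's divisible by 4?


Track (count of a) mod 4: states 0..3, accept at 0
Minimal DFA: 4 states


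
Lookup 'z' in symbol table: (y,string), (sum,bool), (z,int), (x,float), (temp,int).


Lookup 'z' → type int


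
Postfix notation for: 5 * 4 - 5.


Left to right (same or higher precedence on left)
Postfix: 5 4 * 5 -


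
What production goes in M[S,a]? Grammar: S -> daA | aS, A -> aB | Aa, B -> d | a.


For [S, a]: 'a' ∈ FIRST(aS)
Entry: S -> aS


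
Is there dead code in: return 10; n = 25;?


statement follows a return and is unreachable
Dead: 'n = 25'


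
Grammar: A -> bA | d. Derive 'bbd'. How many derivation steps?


Derivation: A => bA => bbA => bbd
Steps: 3


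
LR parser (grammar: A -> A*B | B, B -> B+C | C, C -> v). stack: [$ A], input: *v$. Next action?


shift '*' to continue A -> A*B
Action: shift
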